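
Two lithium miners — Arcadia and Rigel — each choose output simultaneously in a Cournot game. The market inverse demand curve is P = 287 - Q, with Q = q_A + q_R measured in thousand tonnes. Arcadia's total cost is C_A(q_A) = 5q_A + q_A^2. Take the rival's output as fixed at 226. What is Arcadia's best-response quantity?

14

With the rival's output fixed at 226, Arcadia's profit is π_A = (287 - 226 - q_A)q_A - (5q_A + q_A²) = (61 - q_A)q_A - (5q_A + q_A²).
∂π_A/∂q_A = 56 - 4q_A = 0, so q_A = 14.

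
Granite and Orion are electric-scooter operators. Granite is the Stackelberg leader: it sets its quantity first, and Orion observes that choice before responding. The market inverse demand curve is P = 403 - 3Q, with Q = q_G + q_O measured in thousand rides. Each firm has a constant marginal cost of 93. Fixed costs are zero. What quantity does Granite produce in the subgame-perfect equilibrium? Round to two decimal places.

Solve by backward induction. Given q_G, the follower Orion maximises π_O = (403 - 3q_G - 3q_O)q_O - 93q_O.
Setting the follower's marginal profit to zero, 310 - 3q_G - 6q_O = 0, i.e. q_O = (310 - 3q_G)/6.
The leader anticipates this reaction. Substituting into P = 403 - 3Q gives P = 248 - (3/2)q_G, so π_G = (248 - (3/2)q_G)q_G - 93q_G.
Leader FOC: 155 - 3q_G = 0, so q_G = 155/3.
Then q_O = (310 - 3·(155/3))/6 = 155/6.

51.67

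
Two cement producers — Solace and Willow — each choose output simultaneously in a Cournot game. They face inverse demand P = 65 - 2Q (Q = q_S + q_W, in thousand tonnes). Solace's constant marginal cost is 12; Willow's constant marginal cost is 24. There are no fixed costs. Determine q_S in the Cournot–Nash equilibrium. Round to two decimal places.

Solace's profit: π_S = (65 - 2Q)q_S - (12q_S). Setting ∂π_S/∂q_S = 0: 53 - 4q_S - 2(q_W) = 0.
Willow's profit: π_W = (65 - 2Q)q_W - (24q_W). Setting ∂π_W/∂q_W = 0: 41 - 4q_W - 2(q_S) = 0.
Rearranging gives the reaction functions q_S = (53 - 2q_W)/4 and q_W = (41 - 2q_S)/4.
Substituting one into the other gives q_S = 65/6 and q_W = 29/6.

10.83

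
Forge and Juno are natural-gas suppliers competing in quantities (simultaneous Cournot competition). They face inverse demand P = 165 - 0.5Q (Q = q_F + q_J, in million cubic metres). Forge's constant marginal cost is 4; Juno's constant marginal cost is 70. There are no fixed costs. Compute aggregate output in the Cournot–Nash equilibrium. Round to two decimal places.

Forge's profit: π_F = (165 - 0.5Q)q_F - (4q_F). Setting ∂π_F/∂q_F = 0: 161 - q_F - (1/2)(q_J) = 0.
Juno's first-order condition: 95 - q_J - (1/2)(q_F) = 0.
So q_F = (161 - (1/2)q_J) and q_J = (95 - (1/2)q_F).
Substituting one into the other gives q_F = 454/3 and q_J = 58/3.
Total output Q = 454/3 + 58/3 = 512/3.

170.67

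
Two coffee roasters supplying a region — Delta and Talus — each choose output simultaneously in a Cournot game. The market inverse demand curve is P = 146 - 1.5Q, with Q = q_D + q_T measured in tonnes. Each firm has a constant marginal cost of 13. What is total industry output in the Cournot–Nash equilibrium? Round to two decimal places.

Each firm earns π_i = (146 - 1.5Q)q_i - 13q_i.
Setting ∂π_i/∂q_i = 0 with rivals' quantities fixed: 133 - 3q_i - (3/2)q_j = 0.
By symmetry each firm produces the same amount; substituting q_j = q_i yields q_i = 133/(9/2) = 266/9.
Total output Q = 266/9 + 266/9 = 532/9.

59.11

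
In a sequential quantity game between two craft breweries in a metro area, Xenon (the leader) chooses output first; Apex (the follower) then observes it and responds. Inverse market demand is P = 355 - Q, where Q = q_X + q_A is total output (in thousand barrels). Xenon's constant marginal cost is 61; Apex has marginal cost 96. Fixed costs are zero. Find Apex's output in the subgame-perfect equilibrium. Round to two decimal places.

The follower Apex best-responds to any q_X: π_A = (355 - Q)q_A - 96q_A.
Setting the follower's marginal profit to zero, 259 - q_X - 2q_A = 0, i.e. q_A = (259 - q_X)/2.
Xenon substitutes q_A(q_X) into its own profit: π_X = q_X(355 - q_X - (259 - q_X)/2) - 61q_X = (451/2 - (1/2)q_X)q_X - 61q_X.
Leader FOC: 329/2 - q_X = 0, so q_X = 329/2.
Then q_A = (259 - 329/2)/2 = 189/4.

47.25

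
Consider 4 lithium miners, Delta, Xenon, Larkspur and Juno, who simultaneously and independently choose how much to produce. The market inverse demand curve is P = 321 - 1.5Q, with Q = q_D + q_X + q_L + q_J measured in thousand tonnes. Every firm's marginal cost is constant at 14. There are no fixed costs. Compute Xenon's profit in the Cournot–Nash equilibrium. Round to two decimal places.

Each firm earns π_i = (321 - 1.5Q)q_i - 14q_i.
First-order condition (treating rivals' output as given): 307 - 3q_i - (3/2)·Σ_{j≠i} q_j = 0.
By symmetry each firm produces the same amount; substituting Σ_{j≠i} q_j = 3q_i yields q_i = 307/(15/2) = 614/15.
Price P = 321 - (3/2)·163.7333 = 377/5.
Xenon's profit: (377/5 - 14)·(614/15) = 2513.3067.

2513.31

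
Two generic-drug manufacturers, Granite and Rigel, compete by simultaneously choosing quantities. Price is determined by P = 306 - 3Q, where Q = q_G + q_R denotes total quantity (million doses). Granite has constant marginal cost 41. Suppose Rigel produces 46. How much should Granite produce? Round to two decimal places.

21.17

With the rival's output fixed at 46, Granite's profit is π_G = (306 - 3·46 - 3q_G)q_G - (41q_G) = (168 - 3q_G)q_G - (41q_G).
∂π_G/∂q_G = 127 - 6q_G = 0, so q_G = 127/6.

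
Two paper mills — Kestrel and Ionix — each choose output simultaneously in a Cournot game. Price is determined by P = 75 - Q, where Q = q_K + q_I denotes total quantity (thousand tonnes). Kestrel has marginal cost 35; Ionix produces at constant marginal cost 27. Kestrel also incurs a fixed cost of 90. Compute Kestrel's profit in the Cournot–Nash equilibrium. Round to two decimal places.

Kestrel's profit: π_K = (75 - Q)q_K - (35q_K). Setting ∂π_K/∂q_K = 0: 40 - 2q_K - (q_I) = 0.
Ionix's first-order condition: 48 - 2q_I - (q_K) = 0.
So q_K = (40 - q_I)/2 and q_I = (48 - q_K)/2.
Substituting one into the other gives q_K = 32/3 and q_I = 56/3.
Price P = 75 - 88/3 = 137/3.
Kestrel's profit: (137/3 - 35)·(32/3) - 90 = 214/9.

23.78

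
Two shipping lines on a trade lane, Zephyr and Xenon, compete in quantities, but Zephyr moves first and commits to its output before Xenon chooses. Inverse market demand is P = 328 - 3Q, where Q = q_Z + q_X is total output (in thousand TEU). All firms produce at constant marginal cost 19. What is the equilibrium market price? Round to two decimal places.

96.25

Solve by backward induction. Given q_Z, the follower Xenon maximises π_X = (328 - 3q_Z - 3q_X)q_X - 19q_X.
∂π_X/∂q_X = 309 - 3q_Z - 6q_X = 0 gives the reaction function q_X = (309 - 3q_Z)/6.
Zephyr substitutes q_X(q_Z) into its own profit: π_Z = q_Z(328 - 3q_Z - (309 - 3q_Z)/2) - 19q_Z = (347/2 - (3/2)q_Z)q_Z - 19q_Z.
Maximising: ∂π_Z/∂q_Z = 309/2 - 3q_Z = 0, giving q_Z = 103/2.
Then q_X = (309 - 3·(103/2))/6 = 103/4.
Total output Q = 309/4, so price P = 328 - 3·(309/4) = 385/4.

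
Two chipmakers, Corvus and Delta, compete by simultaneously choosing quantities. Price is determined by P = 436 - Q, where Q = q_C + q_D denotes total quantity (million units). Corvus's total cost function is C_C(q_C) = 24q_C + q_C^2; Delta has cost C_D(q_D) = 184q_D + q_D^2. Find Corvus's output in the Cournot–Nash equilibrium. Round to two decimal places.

Corvus's profit: π_C = (436 - Q)q_C - (24q_C + q_C²). Setting ∂π_C/∂q_C = 0: 412 - 4q_C - (q_D) = 0.
Delta's first-order condition: 252 - 4q_D - (q_C) = 0.
So q_C = (412 - q_D)/4 and q_D = (252 - q_C)/4.
Solving the pair: q_C = 1396/15, q_D = 596/15.

93.07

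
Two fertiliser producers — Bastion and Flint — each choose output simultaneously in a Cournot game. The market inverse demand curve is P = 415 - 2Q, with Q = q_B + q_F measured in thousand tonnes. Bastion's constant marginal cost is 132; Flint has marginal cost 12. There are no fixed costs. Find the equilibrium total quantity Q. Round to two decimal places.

114.33

Bastion's profit: π_B = (415 - 2Q)q_B - (132q_B). Setting ∂π_B/∂q_B = 0: 283 - 4q_B - 2(q_F) = 0.
Flint's profit: π_F = (415 - 2Q)q_F - (12q_F). Setting ∂π_F/∂q_F = 0: 403 - 4q_F - 2(q_B) = 0.
Best responses: q_B = (283 - 2q_F)/4, q_F = (403 - 2q_B)/4.
Solving the pair: q_B = 163/6, q_F = 523/6.
Total output Q = 163/6 + 523/6 = 343/3.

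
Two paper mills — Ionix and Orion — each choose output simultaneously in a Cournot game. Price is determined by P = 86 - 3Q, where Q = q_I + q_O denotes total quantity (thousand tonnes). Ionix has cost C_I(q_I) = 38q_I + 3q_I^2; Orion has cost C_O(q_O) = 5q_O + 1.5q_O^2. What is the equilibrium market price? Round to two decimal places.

55.18

Ionix's profit: π_I = (86 - 3Q)q_I - (38q_I + 3q_I²). Setting ∂π_I/∂q_I = 0: 48 - 12q_I - 3(q_O) = 0.
Orion's profit: π_O = (86 - 3Q)q_O - (5q_O + (3/2)q_O²). Setting ∂π_O/∂q_O = 0: 81 - 9q_O - 3(q_I) = 0.
Best responses: q_I = (48 - 3q_O)/12, q_O = (81 - 3q_I)/9.
Solving the pair: q_I = 21/11, q_O = 92/11.
Total output Q = 113/11, so price P = 86 - 3·(113/11) = 607/11.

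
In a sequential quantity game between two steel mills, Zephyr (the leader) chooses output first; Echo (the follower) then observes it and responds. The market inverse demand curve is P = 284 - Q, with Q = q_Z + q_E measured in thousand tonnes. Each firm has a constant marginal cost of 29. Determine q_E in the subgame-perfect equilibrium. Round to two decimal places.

63.75

Solve by backward induction. Given q_Z, the follower Echo maximises π_E = (284 - q_Z - q_E)q_E - 29q_E.
Setting the follower's marginal profit to zero, 255 - q_Z - 2q_E = 0, i.e. q_E = (255 - q_Z)/2.
Zephyr substitutes q_E(q_Z) into its own profit: π_Z = q_Z(284 - q_Z - (255 - q_Z)/2) - 29q_Z = (313/2 - (1/2)q_Z)q_Z - 29q_Z.
Maximising: ∂π_Z/∂q_Z = 255/2 - q_Z = 0, giving q_Z = 255/2.
Then q_E = (255 - 255/2)/2 = 255/4.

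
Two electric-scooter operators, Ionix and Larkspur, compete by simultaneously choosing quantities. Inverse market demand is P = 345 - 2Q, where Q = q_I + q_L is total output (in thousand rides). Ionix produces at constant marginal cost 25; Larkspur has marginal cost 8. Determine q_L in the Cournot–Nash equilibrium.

Ionix's profit: π_I = (345 - 2Q)q_I - (25q_I). Setting ∂π_I/∂q_I = 0: 320 - 4q_I - 2(q_L) = 0.
Larkspur's profit: π_L = (345 - 2Q)q_L - (8q_L). Setting ∂π_L/∂q_L = 0: 337 - 4q_L - 2(q_I) = 0.
So q_I = (320 - 2q_L)/4 and q_L = (337 - 2q_I)/4.
Solving the pair: q_I = 101/2, q_L = 59.

59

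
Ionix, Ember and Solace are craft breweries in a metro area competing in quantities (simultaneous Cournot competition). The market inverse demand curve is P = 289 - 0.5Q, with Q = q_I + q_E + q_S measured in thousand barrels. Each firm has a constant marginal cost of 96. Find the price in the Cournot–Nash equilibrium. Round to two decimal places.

144.25

A representative firm's profit is π_i = q_i(289 - 0.5Q) - 96q_i.
Setting ∂π_i/∂q_i = 0 with rivals' quantities fixed: 193 - q_i - (1/2)·Σ_{j≠i} q_j = 0.
With identical firms every q_j equals q_i, so Σ_{j≠i} q_j = 2q_i and 193 = 2q_i, giving q_i = 193/2.
Total output Q = 579/2, so price P = 289 - (1/2)·(579/2) = 577/4.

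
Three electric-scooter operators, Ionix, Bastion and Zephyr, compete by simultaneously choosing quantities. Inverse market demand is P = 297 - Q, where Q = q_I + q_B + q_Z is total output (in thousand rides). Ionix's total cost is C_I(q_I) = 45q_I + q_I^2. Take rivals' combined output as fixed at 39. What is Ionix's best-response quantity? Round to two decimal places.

With rivals' combined output fixed at 39, Ionix's profit is π_I = (297 - 39 - q_I)q_I - (45q_I + q_I²) = (258 - q_I)q_I - (45q_I + q_I²).
∂π_I/∂q_I = 213 - 4q_I = 0, so q_I = 213/4.

53.25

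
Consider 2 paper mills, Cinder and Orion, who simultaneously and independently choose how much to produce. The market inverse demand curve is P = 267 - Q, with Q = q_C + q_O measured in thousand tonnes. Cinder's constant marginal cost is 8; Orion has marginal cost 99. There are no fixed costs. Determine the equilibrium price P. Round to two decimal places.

124.67

Cinder's profit: π_C = (267 - Q)q_C - (8q_C). Setting ∂π_C/∂q_C = 0: 259 - 2q_C - (q_O) = 0.
Orion's first-order condition: 168 - 2q_O - (q_C) = 0.
Rearranging gives the reaction functions q_C = (259 - q_O)/2 and q_O = (168 - q_C)/2.
Solving the pair: q_C = 350/3, q_O = 77/3.
Total output Q = 427/3, so price P = 267 - 427/3 = 374/3.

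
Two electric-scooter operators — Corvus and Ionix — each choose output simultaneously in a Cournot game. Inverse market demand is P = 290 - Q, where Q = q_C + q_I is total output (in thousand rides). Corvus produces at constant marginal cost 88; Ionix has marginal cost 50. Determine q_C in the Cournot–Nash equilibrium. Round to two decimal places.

54.67

Corvus's profit: π_C = (290 - Q)q_C - (88q_C). Setting ∂π_C/∂q_C = 0: 202 - 2q_C - (q_I) = 0.
Ionix's profit: π_I = (290 - Q)q_I - (50q_I). Setting ∂π_I/∂q_I = 0: 240 - 2q_I - (q_C) = 0.
Rearranging gives the reaction functions q_C = (202 - q_I)/2 and q_I = (240 - q_C)/2.
Solving the pair: q_C = 164/3, q_I = 278/3.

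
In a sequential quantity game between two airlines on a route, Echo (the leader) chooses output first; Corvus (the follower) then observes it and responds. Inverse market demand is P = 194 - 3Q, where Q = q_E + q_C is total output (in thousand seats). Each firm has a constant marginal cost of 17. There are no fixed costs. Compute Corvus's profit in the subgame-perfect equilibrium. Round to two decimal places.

The follower Corvus best-responds to any q_E: π_C = (194 - 3Q)q_C - 17q_C.
Follower FOC: 177 - 3q_E - 6q_C = 0, so q_C(q_E) = (177 - 3q_E)/6.
The leader anticipates this reaction. Substituting into P = 194 - 3Q gives P = 211/2 - (3/2)q_E, so π_E = (211/2 - (3/2)q_E)q_E - 17q_E.
Leader FOC: 177/2 - 3q_E = 0, so q_E = 59/2.
Then q_C = (177 - 3·(59/2))/6 = 59/4.
Price P = 194 - 3·(177/4) = 245/4.
Corvus's profit: (245/4 - 17)·(59/4) = 652.6875.

652.69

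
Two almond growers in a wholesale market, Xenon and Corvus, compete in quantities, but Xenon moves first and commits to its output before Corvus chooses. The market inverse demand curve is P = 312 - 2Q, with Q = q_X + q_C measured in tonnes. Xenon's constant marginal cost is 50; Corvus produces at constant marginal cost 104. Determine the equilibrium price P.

129

The follower Corvus best-responds to any q_X: π_C = (312 - 2Q)q_C - 104q_C.
∂π_C/∂q_C = 208 - 2q_X - 4q_C = 0 gives the reaction function q_C = (208 - 2q_X)/4.
Xenon substitutes q_C(q_X) into its own profit: π_X = q_X(312 - 2q_X - (208 - 2q_X)/2) - 50q_X = (208 - q_X)q_X - 50q_X.
Maximising: ∂π_X/∂q_X = 158 - 2q_X = 0, giving q_X = 79.
Then q_C = (208 - 2·79)/4 = 25/2.
Total output Q = 183/2, so price P = 312 - 2·(183/2) = 129.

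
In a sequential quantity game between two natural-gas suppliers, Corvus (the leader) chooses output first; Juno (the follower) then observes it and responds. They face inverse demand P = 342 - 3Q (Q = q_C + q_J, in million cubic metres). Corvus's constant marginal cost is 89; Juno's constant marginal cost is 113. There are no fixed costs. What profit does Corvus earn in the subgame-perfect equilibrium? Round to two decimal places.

3197.04

The follower Juno best-responds to any q_C: π_J = (342 - 3Q)q_J - 113q_J.
Setting the follower's marginal profit to zero, 229 - 3q_C - 6q_J = 0, i.e. q_J = (229 - 3q_C)/6.
Corvus substitutes q_J(q_C) into its own profit: π_C = q_C(342 - 3q_C - (229 - 3q_C)/2) - 89q_C = (455/2 - (3/2)q_C)q_C - 89q_C.
The leader's first-order condition 277/2 - 3q_C = 0 yields q_C = 277/6.
Then q_J = (229 - 3·(277/6))/6 = 181/12.
Price P = 342 - 3·(245/4) = 633/4.
Corvus's profit: (633/4 - 89)·(277/6) = 3197.0417.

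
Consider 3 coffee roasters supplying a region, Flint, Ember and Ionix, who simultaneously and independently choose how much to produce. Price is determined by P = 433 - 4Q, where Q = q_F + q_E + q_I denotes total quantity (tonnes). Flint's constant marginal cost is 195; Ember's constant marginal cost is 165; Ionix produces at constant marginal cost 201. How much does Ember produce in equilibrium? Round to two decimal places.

20.88

Flint's profit: π_F = (433 - 4Q)q_F - (195q_F). Setting ∂π_F/∂q_F = 0: 238 - 8q_F - 4(q_E + q_I) = 0.
Ember's profit: π_E = (433 - 4Q)q_E - (165q_E). Setting ∂π_E/∂q_E = 0: 268 - 8q_E - 4(q_F + q_I) = 0.
Ionix's profit: π_I = (433 - 4Q)q_I - (201q_I). Setting ∂π_I/∂q_I = 0: 232 - 8q_I - 4(q_F + q_E) = 0.
Adding the 3 conditions: 738 − 8Q − 8Q = 0, i.e. Q = 369/8.
Back-substituting: q_F = (238 − 369/2)/4 = 107/8, q_E = (268 − 369/2)/4 = 167/8, q_I = (232 − 369/2)/4 = 95/8.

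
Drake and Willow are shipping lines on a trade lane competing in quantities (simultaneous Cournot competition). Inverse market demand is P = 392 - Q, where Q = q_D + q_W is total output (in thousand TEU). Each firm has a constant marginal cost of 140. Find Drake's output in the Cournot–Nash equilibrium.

84

Each firm earns π_i = (392 - Q)q_i - 140q_i.
Setting ∂π_i/∂q_i = 0 with rivals' quantities fixed: 252 - 2q_i - q_j = 0.
With identical firms every q_j equals q_i, so q_j = q_i and 252 = 3q_i, giving q_i = 84.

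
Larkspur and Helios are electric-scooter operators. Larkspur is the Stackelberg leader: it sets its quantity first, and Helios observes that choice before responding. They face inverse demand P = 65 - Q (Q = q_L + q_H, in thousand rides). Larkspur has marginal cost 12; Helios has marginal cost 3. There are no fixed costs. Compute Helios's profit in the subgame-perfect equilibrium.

400

Solve by backward induction. Given q_L, the follower Helios maximises π_H = (65 - q_L - q_H)q_H - 3q_H.
Setting the follower's marginal profit to zero, 62 - q_L - 2q_H = 0, i.e. q_H = (62 - q_L)/2.
The leader anticipates this reaction. Substituting into P = 65 - Q gives P = 34 - (1/2)q_L, so π_L = (34 - (1/2)q_L)q_L - 12q_L.
The leader's first-order condition 22 - q_L = 0 yields q_L = 22.
Then q_H = (62 - 22)/2 = 20.
Price P = 65 - 42 = 23.
Helios's profit: (23 - 3)·20 = 400.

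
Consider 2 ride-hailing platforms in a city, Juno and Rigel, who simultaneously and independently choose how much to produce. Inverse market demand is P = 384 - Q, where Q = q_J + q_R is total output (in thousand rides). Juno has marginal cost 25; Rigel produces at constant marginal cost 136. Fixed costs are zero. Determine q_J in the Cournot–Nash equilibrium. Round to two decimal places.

156.67

Juno's profit: π_J = (384 - Q)q_J - (25q_J). Setting ∂π_J/∂q_J = 0: 359 - 2q_J - (q_R) = 0.
Rigel's first-order condition: 248 - 2q_R - (q_J) = 0.
Best responses: q_J = (359 - q_R)/2, q_R = (248 - q_J)/2.
Substituting one into the other gives q_J = 470/3 and q_R = 137/3.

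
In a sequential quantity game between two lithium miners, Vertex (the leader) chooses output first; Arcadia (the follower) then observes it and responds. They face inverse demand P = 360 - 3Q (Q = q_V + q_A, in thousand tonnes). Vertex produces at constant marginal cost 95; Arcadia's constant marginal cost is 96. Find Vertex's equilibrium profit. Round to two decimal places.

2948.17

The follower Arcadia best-responds to any q_V: π_A = (360 - 3Q)q_A - 96q_A.
Setting the follower's marginal profit to zero, 264 - 3q_V - 6q_A = 0, i.e. q_A = (264 - 3q_V)/6.
The leader anticipates this reaction. Substituting into P = 360 - 3Q gives P = 228 - (3/2)q_V, so π_V = (228 - (3/2)q_V)q_V - 95q_V.
The leader's first-order condition 133 - 3q_V = 0 yields q_V = 133/3.
Then q_A = (264 - 3·(133/3))/6 = 131/6.
Price P = 360 - 3·(397/6) = 323/2.
Vertex's profit: (323/2 - 95)·(133/3) = 2948.1667.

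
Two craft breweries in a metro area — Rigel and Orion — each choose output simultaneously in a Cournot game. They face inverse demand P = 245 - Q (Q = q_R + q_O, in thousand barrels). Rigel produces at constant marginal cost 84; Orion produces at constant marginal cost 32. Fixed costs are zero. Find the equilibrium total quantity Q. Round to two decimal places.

Rigel's profit: π_R = (245 - Q)q_R - (84q_R). Setting ∂π_R/∂q_R = 0: 161 - 2q_R - (q_O) = 0.
Orion's first-order condition: 213 - 2q_O - (q_R) = 0.
Rearranging gives the reaction functions q_R = (161 - q_O)/2 and q_O = (213 - q_R)/2.
Solving the pair: q_R = 109/3, q_O = 265/3.
Total output Q = 109/3 + 265/3 = 374/3.

124.67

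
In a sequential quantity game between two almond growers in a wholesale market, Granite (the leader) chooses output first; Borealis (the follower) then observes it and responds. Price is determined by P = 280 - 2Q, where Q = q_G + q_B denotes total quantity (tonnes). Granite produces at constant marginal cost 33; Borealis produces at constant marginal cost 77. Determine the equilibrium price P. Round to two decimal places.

105.75

The follower Borealis best-responds to any q_G: π_B = (280 - 2Q)q_B - 77q_B.
Follower FOC: 203 - 2q_G - 4q_B = 0, so q_B(q_G) = (203 - 2q_G)/4.
Granite substitutes q_B(q_G) into its own profit: π_G = q_G(280 - 2q_G - (203 - 2q_G)/2) - 33q_G = (357/2 - q_G)q_G - 33q_G.
Maximising: ∂π_G/∂q_G = 291/2 - 2q_G = 0, giving q_G = 291/4.
Then q_B = (203 - 2·(291/4))/4 = 115/8.
Total output Q = 697/8, so price P = 280 - 2·(697/8) = 423/4.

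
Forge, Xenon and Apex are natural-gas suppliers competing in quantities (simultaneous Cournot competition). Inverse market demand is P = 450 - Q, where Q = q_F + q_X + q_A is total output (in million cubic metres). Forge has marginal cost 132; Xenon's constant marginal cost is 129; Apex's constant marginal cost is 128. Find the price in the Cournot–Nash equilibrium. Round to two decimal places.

209.75

Forge's profit: π_F = (450 - Q)q_F - (132q_F). Setting ∂π_F/∂q_F = 0: 318 - 2q_F - (q_X + q_A) = 0.
Xenon's profit: π_X = (450 - Q)q_X - (129q_X). Setting ∂π_X/∂q_X = 0: 321 - 2q_X - (q_F + q_A) = 0.
Apex's first-order condition: 322 - 2q_A - (q_F + q_X) = 0.
Adding the 3 first-order conditions: 961 − 4Q = 0, so Q = 961/4.
Back-substituting: q_F = (318 − 961/4) = 311/4, q_X = (321 − 961/4) = 323/4, q_A = (322 − 961/4) = 327/4.
Total output Q = 961/4, so price P = 450 - 961/4 = 839/4.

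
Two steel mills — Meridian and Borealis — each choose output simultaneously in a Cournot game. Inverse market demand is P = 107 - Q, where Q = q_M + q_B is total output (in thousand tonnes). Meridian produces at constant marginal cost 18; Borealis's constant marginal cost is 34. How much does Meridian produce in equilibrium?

Meridian's profit: π_M = (107 - Q)q_M - (18q_M). Setting ∂π_M/∂q_M = 0: 89 - 2q_M - (q_B) = 0.
Borealis's profit: π_B = (107 - Q)q_B - (34q_B). Setting ∂π_B/∂q_B = 0: 73 - 2q_B - (q_M) = 0.
Rearranging gives the reaction functions q_M = (89 - q_B)/2 and q_B = (73 - q_M)/2.
Solving the pair: q_M = 35, q_B = 19.

35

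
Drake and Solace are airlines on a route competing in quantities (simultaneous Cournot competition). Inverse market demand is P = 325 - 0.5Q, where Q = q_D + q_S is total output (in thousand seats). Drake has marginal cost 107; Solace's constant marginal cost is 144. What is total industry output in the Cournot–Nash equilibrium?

Drake's profit: π_D = (325 - 0.5Q)q_D - (107q_D). Setting ∂π_D/∂q_D = 0: 218 - q_D - (1/2)(q_S) = 0.
Solace's profit: π_S = (325 - 0.5Q)q_S - (144q_S). Setting ∂π_S/∂q_S = 0: 181 - q_S - (1/2)(q_D) = 0.
Rearranging gives the reaction functions q_D = (218 - (1/2)q_S) and q_S = (181 - (1/2)q_D).
Solving the pair: q_D = 170, q_S = 96.
Total output Q = 170 + 96 = 266.

266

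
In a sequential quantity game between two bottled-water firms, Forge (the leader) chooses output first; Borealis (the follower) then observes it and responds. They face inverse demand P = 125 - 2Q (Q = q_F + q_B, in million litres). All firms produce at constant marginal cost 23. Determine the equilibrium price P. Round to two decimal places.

48.50

Solve by backward induction. Given q_F, the follower Borealis maximises π_B = (125 - 2q_F - 2q_B)q_B - 23q_B.
∂π_B/∂q_B = 102 - 2q_F - 4q_B = 0 gives the reaction function q_B = (102 - 2q_F)/4.
The leader anticipates this reaction. Substituting into P = 125 - 2Q gives P = 74 - q_F, so π_F = (74 - q_F)q_F - 23q_F.
Maximising: ∂π_F/∂q_F = 51 - 2q_F = 0, giving q_F = 51/2.
Then q_B = (102 - 2·(51/2))/4 = 51/4.
Total output Q = 153/4, so price P = 125 - 2·(153/4) = 97/2.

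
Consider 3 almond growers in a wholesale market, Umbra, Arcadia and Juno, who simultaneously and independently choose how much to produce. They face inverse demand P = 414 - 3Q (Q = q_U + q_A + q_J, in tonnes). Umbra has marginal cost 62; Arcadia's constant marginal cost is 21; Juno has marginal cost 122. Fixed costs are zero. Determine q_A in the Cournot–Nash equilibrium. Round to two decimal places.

Umbra's profit: π_U = (414 - 3Q)q_U - (62q_U). Setting ∂π_U/∂q_U = 0: 352 - 6q_U - 3(q_A + q_J) = 0.
Arcadia's profit: π_A = (414 - 3Q)q_A - (21q_A). Setting ∂π_A/∂q_A = 0: 393 - 6q_A - 3(q_U + q_J) = 0.
Juno's profit: π_J = (414 - 3Q)q_J - (122q_J). Setting ∂π_J/∂q_J = 0: 292 - 6q_J - 3(q_U + q_A) = 0.
Adding the 3 first-order conditions: 1037 − 12Q = 0, so Q = 1037/12.
Back-substituting: q_U = (352 − 1037/4)/3 = 371/12, q_A = (393 − 1037/4)/3 = 535/12, q_J = (292 − 1037/4)/3 = 131/12.

44.58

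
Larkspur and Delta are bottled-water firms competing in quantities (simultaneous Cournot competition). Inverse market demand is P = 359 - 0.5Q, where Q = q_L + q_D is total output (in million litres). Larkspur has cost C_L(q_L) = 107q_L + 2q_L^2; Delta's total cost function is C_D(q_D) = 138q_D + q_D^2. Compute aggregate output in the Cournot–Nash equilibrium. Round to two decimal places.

Larkspur's profit: π_L = (359 - 0.5Q)q_L - (107q_L + 2q_L²). Setting ∂π_L/∂q_L = 0: 252 - 5q_L - (1/2)(q_D) = 0.
Delta's first-order condition: 221 - 3q_D - (1/2)(q_L) = 0.
Rearranging gives the reaction functions q_L = (252 - (1/2)q_D)/5 and q_D = (221 - (1/2)q_L)/3.
Substituting one into the other gives q_L = 43.7627 and q_D = 66.3729.
Total output Q = 43.7627 + 66.3729 = 110.1356.

110.14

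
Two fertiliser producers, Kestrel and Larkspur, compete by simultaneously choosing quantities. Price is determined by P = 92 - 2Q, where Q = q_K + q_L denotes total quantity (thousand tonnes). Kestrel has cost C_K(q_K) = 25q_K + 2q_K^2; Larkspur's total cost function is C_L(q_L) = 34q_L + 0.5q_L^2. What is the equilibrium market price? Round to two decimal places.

61.50

Kestrel's profit: π_K = (92 - 2Q)q_K - (25q_K + 2q_K²). Setting ∂π_K/∂q_K = 0: 67 - 8q_K - 2(q_L) = 0.
Larkspur's profit: π_L = (92 - 2Q)q_L - (34q_L + (1/2)q_L²). Setting ∂π_L/∂q_L = 0: 58 - 5q_L - 2(q_K) = 0.
Best responses: q_K = (67 - 2q_L)/8, q_L = (58 - 2q_K)/5.
Substituting one into the other gives q_K = 73/12 and q_L = 55/6.
Total output Q = 61/4, so price P = 92 - 2·(61/4) = 123/2.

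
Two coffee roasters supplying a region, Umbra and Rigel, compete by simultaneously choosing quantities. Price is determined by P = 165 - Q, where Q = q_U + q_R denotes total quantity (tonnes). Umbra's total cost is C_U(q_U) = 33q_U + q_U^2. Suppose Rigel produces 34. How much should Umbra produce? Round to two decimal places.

With the rival's output fixed at 34, Umbra's profit is π_U = (165 - 34 - q_U)q_U - (33q_U + q_U²) = (131 - q_U)q_U - (33q_U + q_U²).
∂π_U/∂q_U = 98 - 4q_U = 0, so q_U = 49/2.

24.50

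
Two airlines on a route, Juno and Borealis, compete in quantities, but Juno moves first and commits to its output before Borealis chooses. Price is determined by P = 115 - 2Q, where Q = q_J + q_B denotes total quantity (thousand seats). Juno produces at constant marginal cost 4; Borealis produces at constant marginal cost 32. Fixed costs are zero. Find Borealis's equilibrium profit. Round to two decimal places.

Solve by backward induction. Given q_J, the follower Borealis maximises π_B = (115 - 2q_J - 2q_B)q_B - 32q_B.
∂π_B/∂q_B = 83 - 2q_J - 4q_B = 0 gives the reaction function q_B = (83 - 2q_J)/4.
Juno substitutes q_B(q_J) into its own profit: π_J = q_J(115 - 2q_J - (83 - 2q_J)/2) - 4q_J = (147/2 - q_J)q_J - 4q_J.
The leader's first-order condition 139/2 - 2q_J = 0 yields q_J = 139/4.
Then q_B = (83 - 2·(139/4))/4 = 27/8.
Price P = 115 - 2·(305/8) = 155/4.
Borealis's profit: (155/4 - 32)·(27/8) = 729/32.

22.78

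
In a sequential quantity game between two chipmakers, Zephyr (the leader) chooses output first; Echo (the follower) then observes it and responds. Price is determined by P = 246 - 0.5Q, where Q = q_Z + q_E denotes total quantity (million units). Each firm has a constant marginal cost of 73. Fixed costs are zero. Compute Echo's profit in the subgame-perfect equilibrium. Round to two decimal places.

3741.13

The follower Echo best-responds to any q_Z: π_E = (246 - 0.5Q)q_E - 73q_E.
Setting the follower's marginal profit to zero, 173 - (1/2)q_Z - q_E = 0, i.e. q_E = (173 - (1/2)q_Z).
The leader anticipates this reaction. Substituting into P = 246 - 0.5Q gives P = 319/2 - (1/4)q_Z, so π_Z = (319/2 - (1/4)q_Z)q_Z - 73q_Z.
The leader's first-order condition 173/2 - (1/2)q_Z = 0 yields q_Z = 173.
Then q_E = (173 - (1/2)·173) = 173/2.
Price P = 246 - (1/2)·(519/2) = 465/4.
Echo's profit: (465/4 - 73)·(173/2) = 3741.1250.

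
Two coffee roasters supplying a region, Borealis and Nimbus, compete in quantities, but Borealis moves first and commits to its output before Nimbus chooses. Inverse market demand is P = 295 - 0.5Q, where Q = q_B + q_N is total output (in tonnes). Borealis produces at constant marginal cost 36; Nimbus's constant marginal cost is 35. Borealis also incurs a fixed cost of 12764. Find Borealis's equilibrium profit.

3877

Solve by backward induction. Given q_B, the follower Nimbus maximises π_N = (295 - (1/2)q_B - (1/2)q_N)q_N - 35q_N.
Setting the follower's marginal profit to zero, 260 - (1/2)q_B - q_N = 0, i.e. q_N = (260 - (1/2)q_B).
Borealis substitutes q_N(q_B) into its own profit: π_B = q_B(295 - (1/2)q_B - (260 - (1/2)q_B)/2) - 36q_B = (165 - (1/4)q_B)q_B - 36q_B.
Leader FOC: 129 - (1/2)q_B = 0, so q_B = 258.
Then q_N = (260 - (1/2)·258) = 131.
Price P = 295 - (1/2)·389 = 201/2.
Borealis's profit: (201/2 - 36)·258 - 12764 = 3877.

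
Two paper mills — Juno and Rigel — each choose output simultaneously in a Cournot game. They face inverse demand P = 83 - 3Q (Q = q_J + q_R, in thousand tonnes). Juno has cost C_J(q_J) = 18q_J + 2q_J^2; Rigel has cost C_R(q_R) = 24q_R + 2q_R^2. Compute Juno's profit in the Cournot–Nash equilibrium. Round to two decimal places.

Juno's profit: π_J = (83 - 3Q)q_J - (18q_J + 2q_J²). Setting ∂π_J/∂q_J = 0: 65 - 10q_J - 3(q_R) = 0.
Rigel's first-order condition: 59 - 10q_R - 3(q_J) = 0.
So q_J = (65 - 3q_R)/10 and q_R = (59 - 3q_J)/10.
Substituting one into the other gives q_J = 473/91 and q_R = 395/91.
Price P = 83 - 3·(124/13) = 707/13.
Juno's profit: (707/13)·(473/91) - 18·(473/91) - 2(473/91)² = 135.0857.

135.09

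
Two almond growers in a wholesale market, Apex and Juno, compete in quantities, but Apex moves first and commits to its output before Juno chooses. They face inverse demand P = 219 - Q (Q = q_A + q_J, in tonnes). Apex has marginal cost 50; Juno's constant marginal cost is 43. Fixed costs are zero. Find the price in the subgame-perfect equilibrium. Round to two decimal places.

Solve by backward induction. Given q_A, the follower Juno maximises π_J = (219 - q_A - q_J)q_J - 43q_J.
∂π_J/∂q_J = 176 - q_A - 2q_J = 0 gives the reaction function q_J = (176 - q_A)/2.
Apex substitutes q_J(q_A) into its own profit: π_A = q_A(219 - q_A - (176 - q_A)/2) - 50q_A = (131 - (1/2)q_A)q_A - 50q_A.
The leader's first-order condition 81 - q_A = 0 yields q_A = 81.
Then q_J = (176 - 81)/2 = 95/2.
Total output Q = 257/2, so price P = 219 - 257/2 = 181/2.

90.50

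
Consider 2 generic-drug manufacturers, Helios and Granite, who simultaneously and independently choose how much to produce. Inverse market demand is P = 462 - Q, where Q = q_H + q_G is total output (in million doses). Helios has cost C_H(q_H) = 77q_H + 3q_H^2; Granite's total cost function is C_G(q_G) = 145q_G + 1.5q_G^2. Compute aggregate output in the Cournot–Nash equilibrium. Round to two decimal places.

Helios's profit: π_H = (462 - Q)q_H - (77q_H + 3q_H²). Setting ∂π_H/∂q_H = 0: 385 - 8q_H - (q_G) = 0.
Granite's profit: π_G = (462 - Q)q_G - (145q_G + (3/2)q_G²). Setting ∂π_G/∂q_G = 0: 317 - 5q_G - (q_H) = 0.
So q_H = (385 - q_G)/8 and q_G = (317 - q_H)/5.
Solving the pair: q_H = 536/13, q_G = 717/13.
Total output Q = 536/13 + 717/13 = 1253/13.

96.38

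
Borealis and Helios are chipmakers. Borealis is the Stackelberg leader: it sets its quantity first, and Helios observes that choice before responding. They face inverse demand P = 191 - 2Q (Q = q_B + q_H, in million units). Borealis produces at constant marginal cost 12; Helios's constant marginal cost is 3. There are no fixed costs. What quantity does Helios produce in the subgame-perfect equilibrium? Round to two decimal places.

25.75

The follower Helios best-responds to any q_B: π_H = (191 - 2Q)q_H - 3q_H.
∂π_H/∂q_H = 188 - 2q_B - 4q_H = 0 gives the reaction function q_H = (188 - 2q_B)/4.
Borealis substitutes q_H(q_B) into its own profit: π_B = q_B(191 - 2q_B - (188 - 2q_B)/2) - 12q_B = (97 - q_B)q_B - 12q_B.
The leader's first-order condition 85 - 2q_B = 0 yields q_B = 85/2.
Then q_H = (188 - 2·(85/2))/4 = 103/4.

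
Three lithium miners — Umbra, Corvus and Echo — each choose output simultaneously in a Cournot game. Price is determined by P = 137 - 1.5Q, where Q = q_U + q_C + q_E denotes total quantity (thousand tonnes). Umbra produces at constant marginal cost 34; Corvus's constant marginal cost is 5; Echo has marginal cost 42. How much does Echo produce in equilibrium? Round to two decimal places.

8.33

Umbra's profit: π_U = (137 - 1.5Q)q_U - (34q_U). Setting ∂π_U/∂q_U = 0: 103 - 3q_U - (3/2)(q_C + q_E) = 0.
Corvus's profit: π_C = (137 - 1.5Q)q_C - (5q_C). Setting ∂π_C/∂q_C = 0: 132 - 3q_C - (3/2)(q_U + q_E) = 0.
Echo's first-order condition: 95 - 3q_E - (3/2)(q_U + q_C) = 0.
Adding the 3 first-order conditions: 330 − 6Q = 0, so Q = 55.
Back-substituting: q_U = (103 − 165/2)/(3/2) = 41/3, q_C = (132 − 165/2)/(3/2) = 33, q_E = (95 − 165/2)/(3/2) = 25/3.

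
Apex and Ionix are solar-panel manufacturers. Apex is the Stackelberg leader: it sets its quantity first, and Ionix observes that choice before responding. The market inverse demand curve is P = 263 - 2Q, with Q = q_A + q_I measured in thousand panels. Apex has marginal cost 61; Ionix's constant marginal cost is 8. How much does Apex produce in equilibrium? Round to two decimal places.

37.25

The follower Ionix best-responds to any q_A: π_I = (263 - 2Q)q_I - 8q_I.
Setting the follower's marginal profit to zero, 255 - 2q_A - 4q_I = 0, i.e. q_I = (255 - 2q_A)/4.
The leader anticipates this reaction. Substituting into P = 263 - 2Q gives P = 271/2 - q_A, so π_A = (271/2 - q_A)q_A - 61q_A.
Leader FOC: 149/2 - 2q_A = 0, so q_A = 149/4.
Then q_I = (255 - 2·(149/4))/4 = 361/8.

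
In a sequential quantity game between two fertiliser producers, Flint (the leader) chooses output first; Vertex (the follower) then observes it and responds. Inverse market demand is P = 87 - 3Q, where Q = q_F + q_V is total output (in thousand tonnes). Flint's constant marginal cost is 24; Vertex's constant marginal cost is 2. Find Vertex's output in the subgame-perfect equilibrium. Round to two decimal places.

10.75

Solve by backward induction. Given q_F, the follower Vertex maximises π_V = (87 - 3q_F - 3q_V)q_V - 2q_V.
∂π_V/∂q_V = 85 - 3q_F - 6q_V = 0 gives the reaction function q_V = (85 - 3q_F)/6.
The leader anticipates this reaction. Substituting into P = 87 - 3Q gives P = 89/2 - (3/2)q_F, so π_F = (89/2 - (3/2)q_F)q_F - 24q_F.
The leader's first-order condition 41/2 - 3q_F = 0 yields q_F = 41/6.
Then q_V = (85 - 3·(41/6))/6 = 43/4.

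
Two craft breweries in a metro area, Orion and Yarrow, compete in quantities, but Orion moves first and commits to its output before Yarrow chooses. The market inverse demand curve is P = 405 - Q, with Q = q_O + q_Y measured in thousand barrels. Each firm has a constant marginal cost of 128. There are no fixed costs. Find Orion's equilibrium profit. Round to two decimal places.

9591.13

Solve by backward induction. Given q_O, the follower Yarrow maximises π_Y = (405 - q_O - q_Y)q_Y - 128q_Y.
Follower FOC: 277 - q_O - 2q_Y = 0, so q_Y(q_O) = (277 - q_O)/2.
Orion substitutes q_Y(q_O) into its own profit: π_O = q_O(405 - q_O - (277 - q_O)/2) - 128q_O = (533/2 - (1/2)q_O)q_O - 128q_O.
Maximising: ∂π_O/∂q_O = 277/2 - q_O = 0, giving q_O = 277/2.
Then q_Y = (277 - 277/2)/2 = 277/4.
Price P = 405 - 831/4 = 789/4.
Orion's profit: (789/4 - 128)·(277/2) = 9591.1250.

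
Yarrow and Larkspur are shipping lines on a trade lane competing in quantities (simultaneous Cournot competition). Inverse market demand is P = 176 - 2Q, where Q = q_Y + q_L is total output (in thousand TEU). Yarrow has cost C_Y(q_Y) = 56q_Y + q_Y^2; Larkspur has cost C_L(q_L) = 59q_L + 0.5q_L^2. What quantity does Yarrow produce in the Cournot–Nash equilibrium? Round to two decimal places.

14.08

Yarrow's profit: π_Y = (176 - 2Q)q_Y - (56q_Y + q_Y²). Setting ∂π_Y/∂q_Y = 0: 120 - 6q_Y - 2(q_L) = 0.
Larkspur's first-order condition: 117 - 5q_L - 2(q_Y) = 0.
Rearranging gives the reaction functions q_Y = (120 - 2q_L)/6 and q_L = (117 - 2q_Y)/5.
Solving the pair: q_Y = 183/13, q_L = 231/13.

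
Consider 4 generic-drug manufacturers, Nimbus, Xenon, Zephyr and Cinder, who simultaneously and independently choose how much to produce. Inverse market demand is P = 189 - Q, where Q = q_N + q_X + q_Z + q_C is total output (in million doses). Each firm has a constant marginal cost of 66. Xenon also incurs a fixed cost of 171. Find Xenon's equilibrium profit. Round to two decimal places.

434.16

Each firm earns π_i = (189 - Q)q_i - 66q_i.
Setting ∂π_i/∂q_i = 0 with rivals' quantities fixed: 123 - 2q_i - Σ_{j≠i} q_j = 0.
By symmetry each firm produces the same amount; substituting Σ_{j≠i} q_j = 3q_i yields q_i = 123/5.
Price P = 189 - 492/5 = 453/5.
Xenon's profit: (453/5 - 66)·(123/5) - 171 = 434.1600.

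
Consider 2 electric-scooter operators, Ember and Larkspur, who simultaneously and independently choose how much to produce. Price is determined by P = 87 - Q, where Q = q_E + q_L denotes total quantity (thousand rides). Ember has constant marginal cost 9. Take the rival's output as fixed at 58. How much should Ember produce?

10

With the rival's output fixed at 58, Ember's profit is π_E = (87 - 58 - q_E)q_E - (9q_E) = (29 - q_E)q_E - (9q_E).
∂π_E/∂q_E = 20 - 2q_E = 0, so q_E = 10.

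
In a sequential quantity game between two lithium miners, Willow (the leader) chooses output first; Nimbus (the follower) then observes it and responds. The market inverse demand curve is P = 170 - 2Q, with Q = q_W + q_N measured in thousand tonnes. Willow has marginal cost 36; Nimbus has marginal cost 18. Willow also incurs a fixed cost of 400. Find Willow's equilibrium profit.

The follower Nimbus best-responds to any q_W: π_N = (170 - 2Q)q_N - 18q_N.
∂π_N/∂q_N = 152 - 2q_W - 4q_N = 0 gives the reaction function q_N = (152 - 2q_W)/4.
The leader anticipates this reaction. Substituting into P = 170 - 2Q gives P = 94 - q_W, so π_W = (94 - q_W)q_W - 36q_W.
Maximising: ∂π_W/∂q_W = 58 - 2q_W = 0, giving q_W = 29.
Then q_N = (152 - 2·29)/4 = 47/2.
Price P = 170 - 2·(105/2) = 65.
Willow's profit: (65 - 36)·29 - 400 = 441.

441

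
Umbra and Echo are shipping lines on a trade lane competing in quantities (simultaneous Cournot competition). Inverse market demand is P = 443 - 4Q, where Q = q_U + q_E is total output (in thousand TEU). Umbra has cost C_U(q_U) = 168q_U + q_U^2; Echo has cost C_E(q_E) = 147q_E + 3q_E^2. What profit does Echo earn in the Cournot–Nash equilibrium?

Umbra's profit: π_U = (443 - 4Q)q_U - (168q_U + q_U²). Setting ∂π_U/∂q_U = 0: 275 - 10q_U - 4(q_E) = 0.
Echo's profit: π_E = (443 - 4Q)q_E - (147q_E + 3q_E²). Setting ∂π_E/∂q_E = 0: 296 - 14q_E - 4(q_U) = 0.
So q_U = (275 - 4q_E)/10 and q_E = (296 - 4q_U)/14.
Solving the pair: q_U = 43/2, q_E = 15.
Price P = 443 - 4·(73/2) = 297.
Echo's profit: 297·15 - 147·15 - 3·15² = 1575.

1575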